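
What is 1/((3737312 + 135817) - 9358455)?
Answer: -1/5485326 ≈ -1.8230e-7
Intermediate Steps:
1/((3737312 + 135817) - 9358455) = 1/(3873129 - 9358455) = 1/(-5485326) = -1/5485326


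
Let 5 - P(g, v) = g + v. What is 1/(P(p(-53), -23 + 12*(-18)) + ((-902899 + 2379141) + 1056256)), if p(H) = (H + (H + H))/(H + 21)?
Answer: 32/81047585 ≈ 3.9483e-7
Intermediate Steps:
p(H) = 3*H/(21 + H) (p(H) = (H + 2*H)/(21 + H) = (3*H)/(21 + H) = 3*H/(21 + H))
P(g, v) = 5 - g - v (P(g, v) = 5 - (g + v) = 5 + (-g - v) = 5 - g - v)
1/(P(p(-53), -23 + 12*(-18)) + ((-902899 + 2379141) + 1056256)) = 1/((5 - 3*(-53)/(21 - 53) - (-23 + 12*(-18))) + ((-902899 + 2379141) + 1056256)) = 1/((5 - 3*(-53)/(-32) - (-23 - 216)) + (1476242 + 1056256)) = 1/((5 - 3*(-53)*(-1)/32 - 1*(-239)) + 2532498) = 1/((5 - 1*159/32 + 239) + 2532498) = 1/((5 - 159/32 + 239) + 2532498) = 1/(7649/32 + 2532498) = 1/(81047585/32) = 32/81047585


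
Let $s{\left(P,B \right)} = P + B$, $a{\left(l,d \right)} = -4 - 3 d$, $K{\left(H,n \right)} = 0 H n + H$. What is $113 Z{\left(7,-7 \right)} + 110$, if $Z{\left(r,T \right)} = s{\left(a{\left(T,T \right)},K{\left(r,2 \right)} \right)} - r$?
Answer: $2031$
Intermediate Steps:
$K{\left(H,n \right)} = H$ ($K{\left(H,n \right)} = 0 n + H = 0 + H = H$)
$s{\left(P,B \right)} = B + P$
$Z{\left(r,T \right)} = -4 - 3 T$ ($Z{\left(r,T \right)} = \left(r - \left(4 + 3 T\right)\right) - r = \left(-4 + r - 3 T\right) - r = -4 - 3 T$)
$113 Z{\left(7,-7 \right)} + 110 = 113 \left(-4 - -21\right) + 110 = 113 \left(-4 + 21\right) + 110 = 113 \cdot 17 + 110 = 1921 + 110 = 2031$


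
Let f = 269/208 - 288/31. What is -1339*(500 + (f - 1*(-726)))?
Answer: -808929349/496 ≈ -1.6309e+6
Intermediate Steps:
f = -51565/6448 (f = 269*(1/208) - 288*1/31 = 269/208 - 288/31 = -51565/6448 ≈ -7.9971)
-1339*(500 + (f - 1*(-726))) = -1339*(500 + (-51565/6448 - 1*(-726))) = -1339*(500 + (-51565/6448 + 726)) = -1339*(500 + 4629683/6448) = -1339*7853683/6448 = -808929349/496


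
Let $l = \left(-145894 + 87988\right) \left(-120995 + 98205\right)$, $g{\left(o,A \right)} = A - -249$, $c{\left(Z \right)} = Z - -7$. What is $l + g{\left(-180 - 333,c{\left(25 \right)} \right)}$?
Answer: $1319678021$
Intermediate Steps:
$c{\left(Z \right)} = 7 + Z$ ($c{\left(Z \right)} = Z + 7 = 7 + Z$)
$g{\left(o,A \right)} = 249 + A$ ($g{\left(o,A \right)} = A + 249 = 249 + A$)
$l = 1319677740$ ($l = \left(-57906\right) \left(-22790\right) = 1319677740$)
$l + g{\left(-180 - 333,c{\left(25 \right)} \right)} = 1319677740 + \left(249 + \left(7 + 25\right)\right) = 1319677740 + \left(249 + 32\right) = 1319677740 + 281 = 1319678021$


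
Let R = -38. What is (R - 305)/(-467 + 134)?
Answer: 343/333 ≈ 1.0300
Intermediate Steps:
(R - 305)/(-467 + 134) = (-38 - 305)/(-467 + 134) = -343/(-333) = -343*(-1/333) = 343/333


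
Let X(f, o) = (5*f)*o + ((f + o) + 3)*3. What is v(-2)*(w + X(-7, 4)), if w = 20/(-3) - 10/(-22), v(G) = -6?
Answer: 9650/11 ≈ 877.27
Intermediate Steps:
X(f, o) = 9 + 3*f + 3*o + 5*f*o (X(f, o) = 5*f*o + (3 + f + o)*3 = 5*f*o + (9 + 3*f + 3*o) = 9 + 3*f + 3*o + 5*f*o)
w = -205/33 (w = 20*(-1/3) - 10*(-1/22) = -20/3 + 5/11 = -205/33 ≈ -6.2121)
v(-2)*(w + X(-7, 4)) = -6*(-205/33 + (9 + 3*(-7) + 3*4 + 5*(-7)*4)) = -6*(-205/33 + (9 - 21 + 12 - 140)) = -6*(-205/33 - 140) = -6*(-4825/33) = 9650/11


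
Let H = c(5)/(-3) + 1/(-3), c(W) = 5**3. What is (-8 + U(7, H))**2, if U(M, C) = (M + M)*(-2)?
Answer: 1296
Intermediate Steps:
c(W) = 125
H = -42 (H = 125/(-3) + 1/(-3) = 125*(-1/3) + 1*(-1/3) = -125/3 - 1/3 = -42)
U(M, C) = -4*M (U(M, C) = (2*M)*(-2) = -4*M)
(-8 + U(7, H))**2 = (-8 - 4*7)**2 = (-8 - 28)**2 = (-36)**2 = 1296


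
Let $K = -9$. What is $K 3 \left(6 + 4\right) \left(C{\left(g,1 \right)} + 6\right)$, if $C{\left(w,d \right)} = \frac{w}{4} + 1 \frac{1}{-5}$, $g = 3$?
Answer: $- \frac{3537}{2} \approx -1768.5$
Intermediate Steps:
$C{\left(w,d \right)} = - \frac{1}{5} + \frac{w}{4}$ ($C{\left(w,d \right)} = w \frac{1}{4} + 1 \left(- \frac{1}{5}\right) = \frac{w}{4} - \frac{1}{5} = - \frac{1}{5} + \frac{w}{4}$)
$K 3 \left(6 + 4\right) \left(C{\left(g,1 \right)} + 6\right) = \left(-9\right) 3 \left(6 + 4\right) \left(\left(- \frac{1}{5} + \frac{1}{4} \cdot 3\right) + 6\right) = - 27 \cdot 10 \left(\left(- \frac{1}{5} + \frac{3}{4}\right) + 6\right) = - 27 \cdot 10 \left(\frac{11}{20} + 6\right) = - 27 \cdot 10 \cdot \frac{131}{20} = \left(-27\right) \frac{131}{2} = - \frac{3537}{2}$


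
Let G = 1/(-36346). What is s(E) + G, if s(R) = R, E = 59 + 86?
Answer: 5270169/36346 ≈ 145.00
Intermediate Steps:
E = 145
G = -1/36346 ≈ -2.7513e-5
s(E) + G = 145 - 1/36346 = 5270169/36346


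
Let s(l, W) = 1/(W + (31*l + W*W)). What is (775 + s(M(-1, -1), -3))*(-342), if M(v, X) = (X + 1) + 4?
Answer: -17228421/65 ≈ -2.6505e+5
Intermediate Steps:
M(v, X) = 5 + X (M(v, X) = (1 + X) + 4 = 5 + X)
s(l, W) = 1/(W + W**2 + 31*l) (s(l, W) = 1/(W + (31*l + W**2)) = 1/(W + (W**2 + 31*l)) = 1/(W + W**2 + 31*l))
(775 + s(M(-1, -1), -3))*(-342) = (775 + 1/(-3 + (-3)**2 + 31*(5 - 1)))*(-342) = (775 + 1/(-3 + 9 + 31*4))*(-342) = (775 + 1/(-3 + 9 + 124))*(-342) = (775 + 1/130)*(-342) = (100751/130)*(-342) = -17228421/65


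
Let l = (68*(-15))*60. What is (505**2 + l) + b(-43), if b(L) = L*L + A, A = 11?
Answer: 195685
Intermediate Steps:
b(L) = 11 + L**2 (b(L) = L*L + 11 = L**2 + 11 = 11 + L**2)
l = -61200 (l = -1020*60 = -61200)
(505**2 + l) + b(-43) = (505**2 - 61200) + (11 + (-43)**2) = (255025 - 61200) + (11 + 1849) = 193825 + 1860 = 195685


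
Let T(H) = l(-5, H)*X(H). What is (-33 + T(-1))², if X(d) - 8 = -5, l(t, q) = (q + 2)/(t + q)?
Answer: 4489/4 ≈ 1122.3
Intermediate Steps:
l(t, q) = (2 + q)/(q + t)
X(d) = 3 (X(d) = 8 - 5 = 3)
T(H) = 3*(2 + H)/(-5 + H) (T(H) = ((2 + H)/(H - 5))*3 = ((2 + H)/(-5 + H))*3 = 3*(2 + H)/(-5 + H))
(-33 + T(-1))² = (-33 + 3*(2 - 1)/(-5 - 1))² = (-33 + 3*1/(-6))² = (-33 + 3*(-⅙)*1)² = (-33 - ½)² = (-67/2)² = 4489/4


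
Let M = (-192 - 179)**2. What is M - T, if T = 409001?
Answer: -271360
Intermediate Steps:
M = 137641 (M = (-371)**2 = 137641)
M - T = 137641 - 1*409001 = 137641 - 409001 = -271360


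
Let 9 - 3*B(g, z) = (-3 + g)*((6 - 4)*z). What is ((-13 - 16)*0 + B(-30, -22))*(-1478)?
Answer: 710918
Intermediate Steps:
B(g, z) = 3 - 2*z*(-3 + g)/3 (B(g, z) = 3 - (-3 + g)*(6 - 4)*z/3 = 3 - (-3 + g)*2*z/3 = 3 - 2*z*(-3 + g)/3)
((-13 - 16)*0 + B(-30, -22))*(-1478) = ((-13 - 16)*0 + (3 + 2*(-22) - ⅔*(-30)*(-22)))*(-1478) = (-29*0 + (3 - 44 - 440))*(-1478) = (0 - 481)*(-1478) = -481*(-1478) = 710918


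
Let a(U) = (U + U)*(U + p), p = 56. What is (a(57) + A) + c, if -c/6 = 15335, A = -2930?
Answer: -82058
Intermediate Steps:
c = -92010 (c = -6*15335 = -92010)
a(U) = 2*U*(56 + U) (a(U) = (U + U)*(U + 56) = (2*U)*(56 + U) = 2*U*(56 + U))
(a(57) + A) + c = (2*57*(56 + 57) - 2930) - 92010 = (2*57*113 - 2930) - 92010 = (12882 - 2930) - 92010 = 9952 - 92010 = -82058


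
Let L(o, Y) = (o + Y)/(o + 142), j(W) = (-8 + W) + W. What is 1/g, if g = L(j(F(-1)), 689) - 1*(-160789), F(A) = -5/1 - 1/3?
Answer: 370/59493941 ≈ 6.2191e-6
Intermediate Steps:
F(A) = -16/3 (F(A) = -5*1 - 1*1/3 = -5 - 1/3 = -16/3)
j(W) = -8 + 2*W
L(o, Y) = (Y + o)/(142 + o)
g = 59493941/370 (g = (689 + (-8 + 2*(-16/3)))/(142 + (-8 + 2*(-16/3))) - 1*(-160789) = (689 + (-8 - 32/3))/(142 + (-8 - 32/3)) + 160789 = (689 - 56/3)/(142 - 56/3) + 160789 = (2011/3)/(370/3) + 160789 = (3/370)*(2011/3) + 160789 = 2011/370 + 160789 = 59493941/370 ≈ 1.6079e+5)
1/g = 1/(59493941/370) = 370/59493941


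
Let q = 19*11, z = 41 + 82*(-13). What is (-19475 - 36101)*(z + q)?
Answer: 45350016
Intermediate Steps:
z = -1025 (z = 41 - 1066 = -1025)
q = 209
(-19475 - 36101)*(z + q) = (-19475 - 36101)*(-1025 + 209) = -55576*(-816) = 45350016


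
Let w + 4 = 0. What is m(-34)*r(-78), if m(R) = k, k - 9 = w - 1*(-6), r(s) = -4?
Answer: -44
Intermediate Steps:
w = -4 (w = -4 + 0 = -4)
k = 11 (k = 9 + (-4 - 1*(-6)) = 9 + (-4 + 6) = 9 + 2 = 11)
m(R) = 11
m(-34)*r(-78) = 11*(-4) = -44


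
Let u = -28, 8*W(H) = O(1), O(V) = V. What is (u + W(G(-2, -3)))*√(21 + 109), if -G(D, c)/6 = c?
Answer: -223*√130/8 ≈ -317.82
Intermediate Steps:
G(D, c) = -6*c
W(H) = ⅛ (W(H) = (⅛)*1 = ⅛)
(u + W(G(-2, -3)))*√(21 + 109) = (-28 + ⅛)*√(21 + 109) = -223*√130/8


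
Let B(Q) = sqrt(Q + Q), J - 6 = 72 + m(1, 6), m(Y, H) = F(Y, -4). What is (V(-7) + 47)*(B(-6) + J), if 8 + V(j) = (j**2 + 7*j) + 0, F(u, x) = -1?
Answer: 3003 + 78*I*sqrt(3) ≈ 3003.0 + 135.1*I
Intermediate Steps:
V(j) = -8 + j**2 + 7*j (V(j) = -8 + ((j**2 + 7*j) + 0) = -8 + (j**2 + 7*j) = -8 + j**2 + 7*j)
m(Y, H) = -1
J = 77 (J = 6 + (72 - 1) = 6 + 71 = 77)
B(Q) = sqrt(2)*sqrt(Q) (B(Q) = sqrt(2*Q) = sqrt(2)*sqrt(Q))
(V(-7) + 47)*(B(-6) + J) = ((-8 + (-7)**2 + 7*(-7)) + 47)*(sqrt(2)*sqrt(-6) + 77) = ((-8 + 49 - 49) + 47)*(sqrt(2)*(I*sqrt(6)) + 77) = (-8 + 47)*(2*I*sqrt(3) + 77) = 39*(77 + 2*I*sqrt(3)) = 3003 + 78*I*sqrt(3)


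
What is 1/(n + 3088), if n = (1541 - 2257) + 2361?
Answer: 1/4733 ≈ 0.00021128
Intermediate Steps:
n = 1645 (n = -716 + 2361 = 1645)
1/(n + 3088) = 1/(1645 + 3088) = 1/4733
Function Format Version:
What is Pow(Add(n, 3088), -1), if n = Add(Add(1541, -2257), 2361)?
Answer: Rational(1, 4733) ≈ 0.00021128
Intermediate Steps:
n = 1645 (n = Add(-716, 2361) = 1645)
Pow(Add(n, 3088), -1) = Pow(Add(1645, 3088), -1) = Pow(4733, -1) = Rational(1, 4733)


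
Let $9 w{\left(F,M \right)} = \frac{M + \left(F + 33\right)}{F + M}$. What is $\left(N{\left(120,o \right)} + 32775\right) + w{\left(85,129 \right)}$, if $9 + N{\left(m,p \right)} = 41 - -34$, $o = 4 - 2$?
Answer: $\frac{63252013}{1926} \approx 32841.0$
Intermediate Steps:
$o = 2$ ($o = 4 - 2 = 2$)
$N{\left(m,p \right)} = 66$ ($N{\left(m,p \right)} = -9 + \left(41 - -34\right) = -9 + \left(41 + 34\right) = -9 + 75 = 66$)
$w{\left(F,M \right)} = \frac{33 + F + M}{9 \left(F + M\right)}$ ($w{\left(F,M \right)} = \frac{\left(M + \left(F + 33\right)\right) \frac{1}{F + M}}{9} = \frac{\left(M + \left(33 + F\right)\right) \frac{1}{F + M}}{9} = \frac{\left(33 + F + M\right) \frac{1}{F + M}}{9} = \frac{\frac{1}{F + M} \left(33 + F + M\right)}{9} = \frac{33 + F + M}{9 \left(F + M\right)}$)
$\left(N{\left(120,o \right)} + 32775\right) + w{\left(85,129 \right)} = \left(66 + 32775\right) + \frac{33 + 85 + 129}{9 \left(85 + 129\right)} = 32841 + \frac{1}{9} \cdot \frac{1}{214} \cdot 247 = 32841 + \frac{247}{1926} = \frac{63252013}{1926}$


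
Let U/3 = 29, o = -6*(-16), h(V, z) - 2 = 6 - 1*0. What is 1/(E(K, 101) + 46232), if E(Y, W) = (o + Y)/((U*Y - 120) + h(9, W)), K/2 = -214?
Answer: 9337/431668267 ≈ 2.1630e-5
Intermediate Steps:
h(V, z) = 8 (h(V, z) = 2 + (6 - 1*0) = 2 + (6 + 0) = 2 + 6 = 8)
K = -428 (K = 2*(-214) = -428)
o = 96
U = 87 (U = 3*29 = 87)
E(Y, W) = (96 + Y)/(-112 + 87*Y) (E(Y, W) = (96 + Y)/((87*Y - 120) + 8) = (96 + Y)/((-120 + 87*Y) + 8) = (96 + Y)/(-112 + 87*Y))
1/(E(K, 101) + 46232) = 1/((96 - 428)/(-112 + 87*(-428)) + 46232) = 1/(-332/(-112 - 37236) + 46232) = 1/(-332/(-37348) + 46232) = 1/(-1/37348*(-332) + 46232) = 1/(83/9337 + 46232) = 1/(431668267/9337) = 9337/431668267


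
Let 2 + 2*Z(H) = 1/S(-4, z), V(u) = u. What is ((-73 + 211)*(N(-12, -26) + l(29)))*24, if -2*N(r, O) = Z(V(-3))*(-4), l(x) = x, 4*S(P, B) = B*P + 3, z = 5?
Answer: 1506960/17 ≈ 88645.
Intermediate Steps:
S(P, B) = ¾ + B*P/4 (S(P, B) = (B*P + 3)/4 = (3 + B*P)/4 = ¾ + B*P/4)
Z(H) = -19/17 (Z(H) = -1 + 1/(2*(¾ + (¼)*5*(-4))) = -1 + 1/(2*(¾ - 5)) = -1 + 1/(2*(-17/4)) = -1 + (½)*(-4/17) = -1 - 2/17 = -19/17)
N(r, O) = -38/17 (N(r, O) = -(-19)*(-4)/34 = -½*76/17 = -38/17)
((-73 + 211)*(N(-12, -26) + l(29)))*24 = ((-73 + 211)*(-38/17 + 29))*24 = (138*(455/17))*24 = (62790/17)*24 = 1506960/17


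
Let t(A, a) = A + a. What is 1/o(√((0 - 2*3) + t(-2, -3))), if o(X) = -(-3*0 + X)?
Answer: I*√11/11 ≈ 0.30151*I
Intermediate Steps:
o(X) = -X (o(X) = -(0 + X) = -X)
1/o(√((0 - 2*3) + t(-2, -3))) = 1/(-√((0 - 2*3) + (-2 - 3))) = 1/(-√((0 - 6) - 5)) = 1/(-√(-6 - 5)) = 1/(-√(-11)) = 1/(-I*√11) = I*√11/11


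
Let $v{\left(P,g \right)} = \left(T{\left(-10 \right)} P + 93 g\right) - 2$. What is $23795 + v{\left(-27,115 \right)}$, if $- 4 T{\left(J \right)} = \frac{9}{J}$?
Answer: $\frac{1379277}{40} \approx 34482.0$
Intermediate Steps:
$T{\left(J \right)} = - \frac{9}{4 J}$ ($T{\left(J \right)} = - \frac{9 \frac{1}{J}}{4} = - \frac{9}{4 J}$)
$v{\left(P,g \right)} = -2 + 93 g + \frac{9 P}{40}$ ($v{\left(P,g \right)} = \left(- \frac{9}{4 \left(-10\right)} P + 93 g\right) - 2 = \left(\left(- \frac{9}{4}\right) \left(- \frac{1}{10}\right) P + 93 g\right) - 2 = \left(\frac{9 P}{40} + 93 g\right) - 2 = \left(93 g + \frac{9 P}{40}\right) - 2 = -2 + 93 g + \frac{9 P}{40}$)
$23795 + v{\left(-27,115 \right)} = 23795 + \left(-2 + 93 \cdot 115 + \frac{9}{40} \left(-27\right)\right) = 23795 - - \frac{427477}{40} = 23795 + \frac{427477}{40} = \frac{1379277}{40}$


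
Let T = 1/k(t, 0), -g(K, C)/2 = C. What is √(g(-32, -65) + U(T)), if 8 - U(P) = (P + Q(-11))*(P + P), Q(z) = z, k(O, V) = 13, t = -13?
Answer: √23606/13 ≈ 11.819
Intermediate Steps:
g(K, C) = -2*C
T = 1/13 ≈ 0.076923
U(P) = 8 - 2*P*(-11 + P) (U(P) = 8 - (P - 11)*(P + P) = 8 - (-11 + P)*2*P = 8 - 2*P*(-11 + P))
√(g(-32, -65) + U(T)) = √(-2*(-65) + (8 - 2*(1/13)² + 22*(1/13))) = √(130 + (8 - 2*1/169 + 22/13)) = √(130 + (8 - 2/169 + 22/13)) = √(130 + 1636/169) = √(23606/169) = √23606/13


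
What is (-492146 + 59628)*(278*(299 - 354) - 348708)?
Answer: 157435686964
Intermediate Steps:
(-492146 + 59628)*(278*(299 - 354) - 348708) = -432518*(278*(-55) - 348708) = -432518*(-15290 - 348708) = -432518*(-363998) = 157435686964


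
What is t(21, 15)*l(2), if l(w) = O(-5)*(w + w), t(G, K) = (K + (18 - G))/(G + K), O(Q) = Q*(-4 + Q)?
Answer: 60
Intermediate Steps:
t(G, K) = (18 + K - G)/(G + K)
l(w) = 90*w (l(w) = (-5*(-4 - 5))*(w + w) = (-5*(-9))*(2*w) = 45*(2*w) = 90*w)
t(21, 15)*l(2) = ((18 + 15 - 1*21)/(21 + 15))*(90*2) = ((18 + 15 - 21)/36)*180 = ((1/36)*12)*180 = (⅓)*180 = 60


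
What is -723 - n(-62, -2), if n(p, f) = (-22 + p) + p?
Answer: -577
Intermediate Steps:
n(p, f) = -22 + 2*p
-723 - n(-62, -2) = -723 - (-22 + 2*(-62)) = -723 - (-22 - 124) = -723 - 1*(-146) = -723 + 146 = -577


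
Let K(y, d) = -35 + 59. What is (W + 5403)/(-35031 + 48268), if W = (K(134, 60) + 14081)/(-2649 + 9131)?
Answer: 5005193/12257462 ≈ 0.40834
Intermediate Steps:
K(y, d) = 24
W = 2015/926 (W = (24 + 14081)/(-2649 + 9131) = 14105/6482 = 14105*(1/6482) = 2015/926 ≈ 2.1760)
(W + 5403)/(-35031 + 48268) = (2015/926 + 5403)/(-35031 + 48268) = (5005193/926)/13237 = (5005193/926)*(1/13237) = 5005193/12257462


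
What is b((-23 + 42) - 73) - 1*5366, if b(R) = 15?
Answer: -5351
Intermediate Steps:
b((-23 + 42) - 73) - 1*5366 = 15 - 1*5366 = 15 - 5366 = -5351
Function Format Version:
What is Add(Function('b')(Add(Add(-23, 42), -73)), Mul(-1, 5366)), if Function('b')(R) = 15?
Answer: -5351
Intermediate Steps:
Add(Function('b')(Add(Add(-23, 42), -73)), Mul(-1, 5366)) = Add(15, Mul(-1, 5366)) = Add(15, -5366) = -5351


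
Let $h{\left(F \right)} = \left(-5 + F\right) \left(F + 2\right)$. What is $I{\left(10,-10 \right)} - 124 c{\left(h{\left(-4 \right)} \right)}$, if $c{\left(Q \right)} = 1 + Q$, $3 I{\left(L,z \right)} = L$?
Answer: $- \frac{7058}{3} \approx -2352.7$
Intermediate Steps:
$h{\left(F \right)} = \left(-5 + F\right) \left(2 + F\right)$
$I{\left(L,z \right)} = \frac{L}{3}$
$I{\left(10,-10 \right)} - 124 c{\left(h{\left(-4 \right)} \right)} = \frac{1}{3} \cdot 10 - 124 \left(1 - \left(-2 - 16\right)\right) = \frac{10}{3} - 124 \left(1 + \left(-10 + 16 + 12\right)\right) = \frac{10}{3} - 124 \left(1 + 18\right) = \frac{10}{3} - 2356 = - \frac{7058}{3}$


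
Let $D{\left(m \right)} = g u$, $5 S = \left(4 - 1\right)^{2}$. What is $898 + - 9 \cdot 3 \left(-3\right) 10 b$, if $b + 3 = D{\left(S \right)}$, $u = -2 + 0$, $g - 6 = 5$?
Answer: $-19352$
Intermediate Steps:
$S = \frac{9}{5}$ ($S = \frac{\left(4 - 1\right)^{2}}{5} = \frac{3^{2}}{5} = \frac{1}{5} \cdot 9 = \frac{9}{5} \approx 1.8$)
$g = 11$ ($g = 6 + 5 = 11$)
$u = -2$
$D{\left(m \right)} = -22$ ($D{\left(m \right)} = 11 \left(-2\right) = -22$)
$b = -25$ ($b = -3 - 22 = -25$)
$898 + - 9 \cdot 3 \left(-3\right) 10 b = 898 + - 9 \cdot 3 \left(-3\right) 10 \left(-25\right) = 898 + \left(-9\right) \left(-9\right) 10 \left(-25\right) = 898 + 81 \cdot 10 \left(-25\right) = 898 + 810 \left(-25\right) = 898 - 20250 = -19352$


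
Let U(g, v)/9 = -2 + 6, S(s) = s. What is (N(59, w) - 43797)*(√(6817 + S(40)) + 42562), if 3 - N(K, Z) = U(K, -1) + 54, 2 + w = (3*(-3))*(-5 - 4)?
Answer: -1867790808 - 43884*√6857 ≈ -1.8714e+9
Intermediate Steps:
U(g, v) = 36 (U(g, v) = 9*(-2 + 6) = 9*4 = 36)
w = 79 (w = -2 + (3*(-3))*(-5 - 4) = -2 - 9*(-9) = -2 + 81 = 79)
N(K, Z) = -87 (N(K, Z) = 3 - (36 + 54) = 3 - 1*90 = 3 - 90 = -87)
(N(59, w) - 43797)*(√(6817 + S(40)) + 42562) = (-87 - 43797)*(√(6817 + 40) + 42562) = -43884*(√6857 + 42562) = -43884*(42562 + √6857) = -1867790808 - 43884*√6857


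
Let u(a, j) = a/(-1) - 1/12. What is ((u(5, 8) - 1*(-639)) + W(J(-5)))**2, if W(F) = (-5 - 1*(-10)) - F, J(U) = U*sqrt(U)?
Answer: 58764889/144 + 38335*I*sqrt(5)/6 ≈ 4.0809e+5 + 14287.0*I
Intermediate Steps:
u(a, j) = -1/12 - a (u(a, j) = a*(-1) - 1*1/12 = -a - 1/12 = -1/12 - a)
J(U) = U**(3/2)
W(F) = 5 - F (W(F) = (-5 + 10) - F = 5 - F)
((u(5, 8) - 1*(-639)) + W(J(-5)))**2 = (((-1/12 - 1*5) - 1*(-639)) + (5 - (-5)**(3/2)))**2 = (((-1/12 - 5) + 639) + (5 - (-5)*I*sqrt(5)))**2 = ((-61/12 + 639) + (5 + 5*I*sqrt(5)))**2 = (7607/12 + (5 + 5*I*sqrt(5)))**2 = (7667/12 + 5*I*sqrt(5))**2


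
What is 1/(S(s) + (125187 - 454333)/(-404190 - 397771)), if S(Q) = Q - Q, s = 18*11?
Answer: 801961/329146 ≈ 2.4365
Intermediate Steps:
s = 198
S(Q) = 0
1/(S(s) + (125187 - 454333)/(-404190 - 397771)) = 1/(0 + (125187 - 454333)/(-404190 - 397771)) = 1/(0 - 329146/(-801961)) = 1/(0 - 329146*(-1/801961)) = 1/(0 + 329146/801961) = 1/(329146/801961) = 801961/329146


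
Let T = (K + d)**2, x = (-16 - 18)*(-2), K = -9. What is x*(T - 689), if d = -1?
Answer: -40052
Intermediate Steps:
x = 68 (x = -34*(-2) = 68)
T = 100 (T = (-9 - 1)**2 = (-10)**2 = 100)
x*(T - 689) = 68*(100 - 689) = 68*(-589) = -40052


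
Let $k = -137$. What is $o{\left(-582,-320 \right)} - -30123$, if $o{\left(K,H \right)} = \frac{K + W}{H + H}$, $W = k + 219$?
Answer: $\frac{963961}{32} \approx 30124.0$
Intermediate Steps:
$W = 82$ ($W = -137 + 219 = 82$)
$o{\left(K,H \right)} = \frac{82 + K}{2 H}$ ($o{\left(K,H \right)} = \frac{K + 82}{H + H} = \frac{82 + K}{2 H}$)
$o{\left(-582,-320 \right)} - -30123 = \frac{82 - 582}{2 \left(-320\right)} - -30123 = \frac{1}{2} \left(- \frac{1}{320}\right) \left(-500\right) + 30123 = \frac{25}{32} + 30123 = \frac{963961}{32}$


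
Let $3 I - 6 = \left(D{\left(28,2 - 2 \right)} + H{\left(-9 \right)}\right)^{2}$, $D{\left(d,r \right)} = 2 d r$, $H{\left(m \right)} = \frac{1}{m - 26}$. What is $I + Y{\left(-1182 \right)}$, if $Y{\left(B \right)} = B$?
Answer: $- \frac{4336499}{3675} \approx -1180.0$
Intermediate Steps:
$H{\left(m \right)} = \frac{1}{-26 + m}$
$D{\left(d,r \right)} = 2 d r$
$I = \frac{7351}{3675}$ ($I = 2 + \frac{\left(2 \cdot 28 \left(2 - 2\right) + \frac{1}{-26 - 9}\right)^{2}}{3} = 2 + \frac{\left(2 \cdot 28 \cdot 0 + \frac{1}{-35}\right)^{2}}{3} = 2 + \frac{\left(0 - \frac{1}{35}\right)^{2}}{3} = 2 + \frac{\left(- \frac{1}{35}\right)^{2}}{3} = 2 + \frac{1}{3} \cdot \frac{1}{1225} = 2 + \frac{1}{3675} = \frac{7351}{3675} \approx 2.0003$)
$I + Y{\left(-1182 \right)} = \frac{7351}{3675} - 1182 = - \frac{4336499}{3675}$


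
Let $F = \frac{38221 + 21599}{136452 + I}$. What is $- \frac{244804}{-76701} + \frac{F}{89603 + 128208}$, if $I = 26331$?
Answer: $\frac{964417509949808}{302167237169457} \approx 3.1917$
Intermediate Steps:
$F = \frac{19940}{54261}$ ($F = \frac{38221 + 21599}{136452 + 26331} = \frac{59820}{162783} = 59820 \cdot \frac{1}{162783} = \frac{19940}{54261} \approx 0.36748$)
$- \frac{244804}{-76701} + \frac{F}{89603 + 128208} = - \frac{244804}{-76701} + \frac{19940}{54261 \left(89603 + 128208\right)} = \left(-244804\right) \left(- \frac{1}{76701}\right) + \frac{19940}{54261 \cdot 217811} = \frac{244804}{76701} + \frac{19940}{54261} \cdot \frac{1}{217811} = \frac{244804}{76701} + \frac{19940}{11818642671} = \frac{964417509949808}{302167237169457}$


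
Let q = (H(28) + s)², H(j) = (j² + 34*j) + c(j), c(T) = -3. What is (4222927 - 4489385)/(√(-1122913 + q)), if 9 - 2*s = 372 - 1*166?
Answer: -532916*√688301/2064903 ≈ -214.12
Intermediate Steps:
s = -197/2 (s = 9/2 - (372 - 1*166)/2 = 9/2 - (372 - 166)/2 = 9/2 - ½*206 = 9/2 - 103 = -197/2 ≈ -98.500)
H(j) = -3 + j² + 34*j (H(j) = (j² + 34*j) - 3 = -3 + j² + 34*j)
q = 10686361/4 (q = ((-3 + 28² + 34*28) - 197/2)² = ((-3 + 784 + 952) - 197/2)² = (1733 - 197/2)² = (3269/2)² = 10686361/4 ≈ 2.6716e+6)
(4222927 - 4489385)/(√(-1122913 + q)) = (4222927 - 4489385)/(√(-1122913 + 10686361/4)) = -266458*2*√688301/2064903 = -532916*√688301/2064903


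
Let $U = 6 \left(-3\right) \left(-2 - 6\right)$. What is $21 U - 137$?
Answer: $2887$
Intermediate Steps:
$U = 144$ ($U = \left(-18\right) \left(-8\right) = 144$)
$21 U - 137 = 21 \cdot 144 - 137 = 3024 - 137 = 2887$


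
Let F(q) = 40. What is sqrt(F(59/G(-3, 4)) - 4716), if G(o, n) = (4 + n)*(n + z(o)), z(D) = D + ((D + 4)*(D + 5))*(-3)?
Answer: 2*I*sqrt(1169) ≈ 68.381*I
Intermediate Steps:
z(D) = D - 3*(4 + D)*(5 + D) (z(D) = D + ((4 + D)*(5 + D))*(-3) = D - 3*(4 + D)*(5 + D))
G(o, n) = (4 + n)*(-60 + n - 26*o - 3*o**2) (G(o, n) = (4 + n)*(n + (-60 - 26*o - 3*o**2)) = (4 + n)*(-60 + n - 26*o - 3*o**2))
sqrt(F(59/G(-3, 4)) - 4716) = sqrt(40 - 4716) = sqrt(-4676) = 2*I*sqrt(1169)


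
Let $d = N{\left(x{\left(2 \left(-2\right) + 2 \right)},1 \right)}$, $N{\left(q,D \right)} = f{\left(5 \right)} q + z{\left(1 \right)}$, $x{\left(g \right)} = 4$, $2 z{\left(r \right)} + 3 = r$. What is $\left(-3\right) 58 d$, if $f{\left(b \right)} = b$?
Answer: $-3306$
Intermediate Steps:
$z{\left(r \right)} = - \frac{3}{2} + \frac{r}{2}$
$N{\left(q,D \right)} = -1 + 5 q$ ($N{\left(q,D \right)} = 5 q + \left(- \frac{3}{2} + \frac{1}{2} \cdot 1\right) = 5 q + \left(- \frac{3}{2} + \frac{1}{2}\right) = 5 q - 1 = -1 + 5 q$)
$d = 19$ ($d = -1 + 5 \cdot 4 = -1 + 20 = 19$)
$\left(-3\right) 58 d = \left(-3\right) 58 \cdot 19 = \left(-174\right) 19 = -3306$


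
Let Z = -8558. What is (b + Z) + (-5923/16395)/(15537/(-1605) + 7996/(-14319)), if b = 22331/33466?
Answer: -24551374919692639083/2869057092812818 ≈ -8557.3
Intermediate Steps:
b = 22331/33466 (b = 22331*(1/33466) = 22331/33466 ≈ 0.66727)
(b + Z) + (-5923/16395)/(15537/(-1605) + 7996/(-14319)) = (22331/33466 - 8558) + (-5923/16395)/(15537/(-1605) + 7996/(-14319)) = -286379697/33466 + (-5923*1/16395)/(15537*(-1/1605) + 7996*(-1/14319)) = -286379697/33466 - 5923/(16395*(-5179/535 - 7996/14319)) = -286379697/33466 - 5923/(16395*(-78435961/7660665)) = -286379697/33466 - 5923/16395*(-7660665/78435961) = -286379697/33466 + 3024941253/85730505373 = -24551374919692639083/2869057092812818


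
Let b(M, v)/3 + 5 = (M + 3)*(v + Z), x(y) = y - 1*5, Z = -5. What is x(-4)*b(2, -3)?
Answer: 1215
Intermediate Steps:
x(y) = -5 + y (x(y) = y - 5 = -5 + y)
b(M, v) = -15 + 3*(-5 + v)*(3 + M) (b(M, v) = -15 + 3*((M + 3)*(v - 5)) = -15 + 3*((3 + M)*(-5 + v)) = -15 + 3*((-5 + v)*(3 + M)) = -15 + 3*(-5 + v)*(3 + M))
x(-4)*b(2, -3) = (-5 - 4)*(-60 - 15*2 + 9*(-3) + 3*2*(-3)) = -9*(-60 - 30 - 27 - 18) = -9*(-135) = 1215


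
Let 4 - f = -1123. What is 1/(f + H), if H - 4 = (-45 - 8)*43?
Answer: -1/1148 ≈ -0.00087108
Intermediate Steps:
f = 1127 (f = 4 - 1*(-1123) = 4 + 1123 = 1127)
H = -2275 (H = 4 + (-45 - 8)*43 = 4 - 53*43 = 4 - 2279 = -2275)
1/(f + H) = 1/(1127 - 2275) = 1/(-1148) = -1/1148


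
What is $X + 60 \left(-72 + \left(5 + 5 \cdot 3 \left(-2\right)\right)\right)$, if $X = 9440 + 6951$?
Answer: $10571$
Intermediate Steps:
$X = 16391$
$X + 60 \left(-72 + \left(5 + 5 \cdot 3 \left(-2\right)\right)\right) = 16391 + 60 \left(-72 + \left(5 + 5 \cdot 3 \left(-2\right)\right)\right) = 16391 + 60 \left(-72 + \left(5 + 5 \left(-6\right)\right)\right) = 16391 + 60 \left(-72 + \left(5 - 30\right)\right) = 16391 + 60 \left(-72 - 25\right) = 16391 + 60 \left(-97\right) = 16391 - 5820 = 10571$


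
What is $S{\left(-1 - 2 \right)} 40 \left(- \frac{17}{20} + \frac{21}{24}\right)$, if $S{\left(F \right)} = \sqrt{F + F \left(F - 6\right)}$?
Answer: $2 \sqrt{6} \approx 4.899$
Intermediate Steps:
$S{\left(F \right)} = \sqrt{F + F \left(-6 + F\right)}$
$S{\left(-1 - 2 \right)} 40 \left(- \frac{17}{20} + \frac{21}{24}\right) = \sqrt{\left(-1 - 2\right) \left(-5 - 3\right)} 40 \left(- \frac{17}{20} + \frac{21}{24}\right) = \sqrt{\left(-1 - 2\right) \left(-5 - 3\right)} 40 \left(\left(-17\right) \frac{1}{20} + 21 \cdot \frac{1}{24}\right) = \sqrt{- 3 \left(-5 - 3\right)} 40 \left(- \frac{17}{20} + \frac{7}{8}\right) = \sqrt{\left(-3\right) \left(-8\right)} 40 \cdot \frac{1}{40} = \sqrt{24} \cdot 40 \cdot \frac{1}{40} = 2 \sqrt{6} \cdot 40 \cdot \frac{1}{40} = 80 \sqrt{6} \cdot \frac{1}{40} = 2 \sqrt{6}$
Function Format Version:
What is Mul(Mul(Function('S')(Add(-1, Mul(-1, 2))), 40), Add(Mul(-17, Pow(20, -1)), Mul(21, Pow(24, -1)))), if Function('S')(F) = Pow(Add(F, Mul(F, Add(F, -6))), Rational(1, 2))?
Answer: Mul(2, Pow(6, Rational(1, 2))) ≈ 4.8990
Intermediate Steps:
Function('S')(F) = Pow(Add(F, Mul(F, Add(-6, F))), Rational(1, 2))
Mul(Mul(Function('S')(Add(-1, Mul(-1, 2))), 40), Add(Mul(-17, Pow(20, -1)), Mul(21, Pow(24, -1)))) = Mul(Mul(Pow(Mul(Add(-1, Mul(-1, 2)), Add(-5, Add(-1, Mul(-1, 2)))), Rational(1, 2)), 40), Add(Mul(-17, Pow(20, -1)), Mul(21, Pow(24, -1)))) = Mul(Mul(Pow(Mul(Add(-1, -2), Add(-5, Add(-1, -2))), Rational(1, 2)), 40), Add(Mul(-17, Rational(1, 20)), Mul(21, Rational(1, 24)))) = Mul(Mul(Pow(Mul(-3, Add(-5, -3)), Rational(1, 2)), 40), Add(Rational(-17, 20), Rational(7, 8))) = Mul(Mul(Pow(Mul(-3, -8), Rational(1, 2)), 40), Rational(1, 40)) = Mul(Mul(Pow(24, Rational(1, 2)), 40), Rational(1, 40)) = Mul(Mul(Mul(2, Pow(6, Rational(1, 2))), 40), Rational(1, 40)) = Mul(Mul(80, Pow(6, Rational(1, 2))), Rational(1, 40)) = Mul(2, Pow(6, Rational(1, 2)))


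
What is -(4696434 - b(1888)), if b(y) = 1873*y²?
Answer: 6671694478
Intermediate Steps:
-(4696434 - b(1888)) = -(4696434 - 1873*1888²) = -(4696434 - 1873*3564544) = -(4696434 - 1*6676390912) = -(4696434 - 6676390912) = -1*(-6671694478) = 6671694478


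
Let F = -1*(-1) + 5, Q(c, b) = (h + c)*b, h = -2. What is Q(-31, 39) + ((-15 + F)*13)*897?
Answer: -106236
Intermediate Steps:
Q(c, b) = b*(-2 + c) (Q(c, b) = (-2 + c)*b = b*(-2 + c))
F = 6 (F = 1 + 5 = 6)
Q(-31, 39) + ((-15 + F)*13)*897 = 39*(-2 - 31) + ((-15 + 6)*13)*897 = 39*(-33) - 9*13*897 = -1287 - 117*897 = -1287 - 104949 = -106236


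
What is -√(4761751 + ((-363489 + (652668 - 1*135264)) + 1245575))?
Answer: -√6161241 ≈ -2482.2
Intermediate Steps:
-√(4761751 + ((-363489 + (652668 - 1*135264)) + 1245575)) = -√(4761751 + ((-363489 + (652668 - 135264)) + 1245575)) = -√(4761751 + ((-363489 + 517404) + 1245575)) = -√(4761751 + (153915 + 1245575)) = -√(4761751 + 1399490) = -√6161241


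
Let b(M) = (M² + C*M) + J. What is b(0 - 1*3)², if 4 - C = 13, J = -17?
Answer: 361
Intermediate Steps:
C = -9 (C = 4 - 1*13 = 4 - 13 = -9)
b(M) = -17 + M² - 9*M (b(M) = (M² - 9*M) - 17 = -17 + M² - 9*M)
b(0 - 1*3)² = (-17 + (0 - 1*3)² - 9*(0 - 1*3))² = (-17 + (0 - 3)² - 9*(0 - 3))² = (-17 + (-3)² - 9*(-3))² = (-17 + 9 + 27)² = 19² = 361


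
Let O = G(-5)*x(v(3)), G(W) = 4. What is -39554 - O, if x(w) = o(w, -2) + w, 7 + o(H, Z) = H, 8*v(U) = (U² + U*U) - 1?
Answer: -39543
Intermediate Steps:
v(U) = -⅛ + U²/4 (v(U) = ((U² + U*U) - 1)/8 = ((U² + U²) - 1)/8 = (2*U² - 1)/8 = (-1 + 2*U²)/8 = -⅛ + U²/4)
o(H, Z) = -7 + H
x(w) = -7 + 2*w (x(w) = (-7 + w) + w = -7 + 2*w)
O = -11 (O = 4*(-7 + 2*(-⅛ + (¼)*3²)) = 4*(-7 + 2*(-⅛ + (¼)*9)) = 4*(-7 + 2*(-⅛ + 9/4)) = 4*(-7 + 2*(17/8)) = 4*(-7 + 17/4) = 4*(-11/4) = -11)
-39554 - O = -39554 - 1*(-11) = -39554 + 11 = -39543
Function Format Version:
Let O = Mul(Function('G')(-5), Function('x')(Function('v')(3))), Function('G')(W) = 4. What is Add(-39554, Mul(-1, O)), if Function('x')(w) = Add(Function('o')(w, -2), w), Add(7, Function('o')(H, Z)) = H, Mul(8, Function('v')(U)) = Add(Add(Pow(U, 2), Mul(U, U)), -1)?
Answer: -39543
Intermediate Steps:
Function('v')(U) = Add(Rational(-1, 8), Mul(Rational(1, 4), Pow(U, 2))) (Function('v')(U) = Mul(Rational(1, 8), Add(Add(Pow(U, 2), Mul(U, U)), -1)) = Mul(Rational(1, 8), Add(Add(Pow(U, 2), Pow(U, 2)), -1)) = Mul(Rational(1, 8), Add(Mul(2, Pow(U, 2)), -1)) = Mul(Rational(1, 8), Add(-1, Mul(2, Pow(U, 2)))) = Add(Rational(-1, 8), Mul(Rational(1, 4), Pow(U, 2))))
Function('o')(H, Z) = Add(-7, H)
Function('x')(w) = Add(-7, Mul(2, w)) (Function('x')(w) = Add(Add(-7, w), w) = Add(-7, Mul(2, w)))
O = -11 (O = Mul(4, Add(-7, Mul(2, Add(Rational(-1, 8), Mul(Rational(1, 4), Pow(3, 2)))))) = Mul(4, Add(-7, Mul(2, Add(Rational(-1, 8), Mul(Rational(1, 4), 9))))) = Mul(4, Add(-7, Mul(2, Add(Rational(-1, 8), Rational(9, 4))))) = Mul(4, Add(-7, Mul(2, Rational(17, 8)))) = Mul(4, Add(-7, Rational(17, 4))) = Mul(4, Rational(-11, 4)) = -11)
Add(-39554, Mul(-1, O)) = Add(-39554, Mul(-1, -11)) = Add(-39554, 11) = -39543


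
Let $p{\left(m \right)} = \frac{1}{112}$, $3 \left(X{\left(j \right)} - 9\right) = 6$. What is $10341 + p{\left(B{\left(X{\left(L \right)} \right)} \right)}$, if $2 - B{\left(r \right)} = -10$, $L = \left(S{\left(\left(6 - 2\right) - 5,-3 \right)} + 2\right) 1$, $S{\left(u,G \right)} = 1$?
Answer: $\frac{1158193}{112} \approx 10341.0$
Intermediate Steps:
$L = 3$ ($L = \left(1 + 2\right) 1 = 3 \cdot 1 = 3$)
$X{\left(j \right)} = 11$ ($X{\left(j \right)} = 9 + \frac{1}{3} \cdot 6 = 9 + 2 = 11$)
$B{\left(r \right)} = 12$ ($B{\left(r \right)} = 2 - -10 = 2 + 10 = 12$)
$p{\left(m \right)} = \frac{1}{112}$
$10341 + p{\left(B{\left(X{\left(L \right)} \right)} \right)} = 10341 + \frac{1}{112} = \frac{1158193}{112}$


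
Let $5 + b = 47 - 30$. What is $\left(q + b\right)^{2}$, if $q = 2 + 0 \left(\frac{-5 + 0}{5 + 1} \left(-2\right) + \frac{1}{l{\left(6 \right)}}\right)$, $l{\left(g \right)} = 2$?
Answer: $196$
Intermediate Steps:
$b = 12$ ($b = -5 + \left(47 - 30\right) = -5 + 17 = 12$)
$q = 2$ ($q = 2 + 0 \left(\frac{-5 + 0}{5 + 1} \left(-2\right) + \frac{1}{2}\right) = 2 + 0 \left(- \frac{5}{6} \left(-2\right) + \frac{1}{2}\right) = 2 + 0 \left(\left(-5\right) \frac{1}{6} \left(-2\right) + \frac{1}{2}\right) = 2 + 0 \left(\left(- \frac{5}{6}\right) \left(-2\right) + \frac{1}{2}\right) = 2 + 0 \left(\frac{5}{3} + \frac{1}{2}\right) = 2 + 0 \cdot \frac{13}{6} = 2 + 0 = 2$)
$\left(q + b\right)^{2} = \left(2 + 12\right)^{2} = 14^{2} = 196$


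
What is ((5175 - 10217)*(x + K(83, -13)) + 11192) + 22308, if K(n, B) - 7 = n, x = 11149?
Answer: -56633538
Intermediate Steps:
K(n, B) = 7 + n
((5175 - 10217)*(x + K(83, -13)) + 11192) + 22308 = ((5175 - 10217)*(11149 + (7 + 83)) + 11192) + 22308 = (-5042*(11149 + 90) + 11192) + 22308 = (-5042*11239 + 11192) + 22308 = (-56667038 + 11192) + 22308 = -56655846 + 22308 = -56633538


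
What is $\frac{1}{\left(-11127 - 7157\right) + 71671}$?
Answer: $\frac{1}{53387} \approx 1.8731 \cdot 10^{-5}$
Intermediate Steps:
$\frac{1}{\left(-11127 - 7157\right) + 71671} = \frac{1}{-18284 + 71671} = \frac{1}{53387}$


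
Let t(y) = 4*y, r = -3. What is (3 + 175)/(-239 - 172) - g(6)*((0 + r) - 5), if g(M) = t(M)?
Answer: 78734/411 ≈ 191.57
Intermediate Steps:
g(M) = 4*M
(3 + 175)/(-239 - 172) - g(6)*((0 + r) - 5) = (3 + 175)/(-239 - 172) - 4*6*((0 - 3) - 5) = 178/(-411) - 24*(-3 - 5) = 178*(-1/411) - 24*(-8) = -178/411 - 1*(-192) = -178/411 + 192 = 78734/411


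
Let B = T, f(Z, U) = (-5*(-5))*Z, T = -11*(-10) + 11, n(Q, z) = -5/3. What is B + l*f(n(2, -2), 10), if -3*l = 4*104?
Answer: 53089/9 ≈ 5898.8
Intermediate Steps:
l = -416/3 (l = -4*104/3 = -⅓*416 = -416/3 ≈ -138.67)
n(Q, z) = -5/3 (n(Q, z) = -5*⅓ = -5/3)
T = 121 (T = 110 + 11 = 121)
f(Z, U) = 25*Z
B = 121
B + l*f(n(2, -2), 10) = 121 - 10400*(-5)/(3*3) = 121 - 416/3*(-125/3) = 121 + 52000/9 = 53089/9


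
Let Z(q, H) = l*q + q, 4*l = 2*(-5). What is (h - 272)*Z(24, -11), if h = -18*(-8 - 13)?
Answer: -3816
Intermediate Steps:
h = 378 (h = -18*(-21) = 378)
l = -5/2 (l = (2*(-5))/4 = (1/4)*(-10) = -5/2 ≈ -2.5000)
Z(q, H) = -3*q/2 (Z(q, H) = -5*q/2 + q = -3*q/2)
(h - 272)*Z(24, -11) = (378 - 272)*(-3/2*24) = 106*(-36) = -3816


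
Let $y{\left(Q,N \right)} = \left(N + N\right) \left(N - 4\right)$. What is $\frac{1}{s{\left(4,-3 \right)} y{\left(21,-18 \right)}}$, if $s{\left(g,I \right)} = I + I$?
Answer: $- \frac{1}{4752} \approx -0.00021044$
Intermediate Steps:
$y{\left(Q,N \right)} = 2 N \left(-4 + N\right)$
$s{\left(g,I \right)} = 2 I$
$\frac{1}{s{\left(4,-3 \right)} y{\left(21,-18 \right)}} = \frac{1}{2 \left(-3\right) 2 \left(-18\right) \left(-4 - 18\right)} = \frac{1}{\left(-6\right) 2 \left(-18\right) \left(-22\right)} = \frac{1}{\left(-6\right) 792} = \frac{1}{-4752} = - \frac{1}{4752}$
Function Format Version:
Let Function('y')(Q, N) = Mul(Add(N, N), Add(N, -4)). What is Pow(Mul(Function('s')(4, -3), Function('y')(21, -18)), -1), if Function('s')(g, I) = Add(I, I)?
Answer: Rational(-1, 4752) ≈ -0.00021044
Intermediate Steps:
Function('y')(Q, N) = Mul(2, N, Add(-4, N)) (Function('y')(Q, N) = Mul(Mul(2, N), Add(-4, N)) = Mul(2, N, Add(-4, N)))
Function('s')(g, I) = Mul(2, I)
Pow(Mul(Function('s')(4, -3), Function('y')(21, -18)), -1) = Pow(Mul(Mul(2, -3), Mul(2, -18, Add(-4, -18))), -1) = Pow(Mul(-6, Mul(2, -18, -22)), -1) = Pow(Mul(-6, 792), -1) = Pow(-4752, -1) = Rational(-1, 4752)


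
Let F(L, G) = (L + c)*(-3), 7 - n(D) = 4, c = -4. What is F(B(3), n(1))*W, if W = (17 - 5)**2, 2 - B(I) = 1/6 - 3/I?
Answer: 504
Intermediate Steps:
n(D) = 3 (n(D) = 7 - 1*4 = 7 - 4 = 3)
B(I) = 11/6 + 3/I (B(I) = 2 - (1/6 - 3/I) = 2 + (-1/6 + 3/I) = 11/6 + 3/I)
F(L, G) = 12 - 3*L (F(L, G) = (L - 4)*(-3) = (-4 + L)*(-3) = 12 - 3*L)
W = 144 (W = 12**2 = 144)
F(B(3), n(1))*W = (12 - 3*(11/6 + 3/3))*144 = (12 - 3*(11/6 + 3*(1/3)))*144 = (12 - 3*(11/6 + 1))*144 = (12 - 3*17/6)*144 = (12 - 17/2)*144 = (7/2)*144 = 504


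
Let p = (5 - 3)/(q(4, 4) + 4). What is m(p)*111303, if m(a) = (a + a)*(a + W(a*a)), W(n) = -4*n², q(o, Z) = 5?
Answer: 68958392/6561 ≈ 10510.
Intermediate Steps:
p = 2/9 (p = (5 - 3)/(5 + 4) = 2/9 ≈ 0.22222)
m(a) = 2*a*(a - 4*a⁴) (m(a) = (a + a)*(a - 4*a⁴) = (2*a)*(a - 4*a⁴) = 2*a*(a - 4*a⁴))
m(p)*111303 = ((2/9)²*(2 - 8*(2/9)³))*111303 = (4*(2 - 8*8/729)/81)*111303 = (4*(2 - 64/729)/81)*111303 = ((4/81)*(1394/729))*111303 = (5576/59049)*111303 = 68958392/6561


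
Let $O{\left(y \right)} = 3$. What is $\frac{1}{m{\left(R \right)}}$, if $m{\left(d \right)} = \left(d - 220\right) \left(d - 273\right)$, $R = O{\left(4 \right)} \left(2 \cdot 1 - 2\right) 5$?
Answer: $\frac{1}{60060} \approx 1.665 \cdot 10^{-5}$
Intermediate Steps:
$R = 0$ ($R = 3 \left(2 \cdot 1 - 2\right) 5 = 3 \left(2 - 2\right) 5 = 3 \cdot 0 \cdot 5 = 0 \cdot 5 = 0$)
$m{\left(d \right)} = \left(-273 + d\right) \left(-220 + d\right)$ ($m{\left(d \right)} = \left(-220 + d\right) \left(-273 + d\right) = \left(-273 + d\right) \left(-220 + d\right)$)
$\frac{1}{m{\left(R \right)}} = \frac{1}{60060 + 0^{2} - 0} = \frac{1}{60060 + 0 + 0} = \frac{1}{60060}$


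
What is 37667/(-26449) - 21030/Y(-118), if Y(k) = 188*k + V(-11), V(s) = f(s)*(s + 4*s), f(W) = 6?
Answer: -145906184/297736393 ≈ -0.49005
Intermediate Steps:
V(s) = 30*s (V(s) = 6*(s + 4*s) = 6*(5*s) = 30*s)
Y(k) = -330 + 188*k (Y(k) = 188*k + 30*(-11) = 188*k - 330 = -330 + 188*k)
37667/(-26449) - 21030/Y(-118) = 37667/(-26449) - 21030/(-330 + 188*(-118)) = 37667*(-1/26449) - 21030/(-330 - 22184) = -37667/26449 - 21030/(-22514) = -37667/26449 - 21030*(-1/22514) = -37667/26449 + 10515/11257 = -145906184/297736393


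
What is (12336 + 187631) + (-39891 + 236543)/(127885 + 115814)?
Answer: 48731954585/243699 ≈ 1.9997e+5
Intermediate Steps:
(12336 + 187631) + (-39891 + 236543)/(127885 + 115814) = 199967 + 196652/243699 = 48731954585/243699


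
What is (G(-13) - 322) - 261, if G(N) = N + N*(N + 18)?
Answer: -661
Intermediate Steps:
G(N) = N + N*(18 + N)
(G(-13) - 322) - 261 = (-13*(19 - 13) - 322) - 261 = (-13*6 - 322) - 261 = (-78 - 322) - 261 = -400 - 261 = -661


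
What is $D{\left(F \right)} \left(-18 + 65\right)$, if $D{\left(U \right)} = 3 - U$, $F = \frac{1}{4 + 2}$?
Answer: $\frac{799}{6} \approx 133.17$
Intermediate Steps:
$F = \frac{1}{6} \approx 0.16667$
$D{\left(F \right)} \left(-18 + 65\right) = \left(3 - \frac{1}{6}\right) \left(-18 + 65\right) = \left(3 - \frac{1}{6}\right) 47 = \frac{17}{6} \cdot 47 = \frac{799}{6}$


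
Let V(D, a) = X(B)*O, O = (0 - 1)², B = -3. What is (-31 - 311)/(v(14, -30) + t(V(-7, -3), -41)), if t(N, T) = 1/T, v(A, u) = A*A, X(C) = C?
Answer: -14022/8035 ≈ -1.7451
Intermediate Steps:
O = 1 (O = (-1)² = 1)
v(A, u) = A²
V(D, a) = -3 (V(D, a) = -3*1 = -3)
(-31 - 311)/(v(14, -30) + t(V(-7, -3), -41)) = (-31 - 311)/(14² + 1/(-41)) = -342/(196 - 1/41) = -342/8035/41 = -342*41/8035 = -14022/8035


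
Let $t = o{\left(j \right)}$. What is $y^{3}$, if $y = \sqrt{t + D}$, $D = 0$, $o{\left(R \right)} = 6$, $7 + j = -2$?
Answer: $6 \sqrt{6} \approx 14.697$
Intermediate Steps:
$j = -9$ ($j = -7 - 2 = -9$)
$t = 6$
$y = \sqrt{6}$ ($y = \sqrt{6 + 0} = \sqrt{6} \approx 2.4495$)
$y^{3} = \left(\sqrt{6}\right)^{3} = 6 \sqrt{6}$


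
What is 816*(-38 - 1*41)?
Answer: -64464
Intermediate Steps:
816*(-38 - 1*41) = 816*(-38 - 41) = 816*(-79) = -64464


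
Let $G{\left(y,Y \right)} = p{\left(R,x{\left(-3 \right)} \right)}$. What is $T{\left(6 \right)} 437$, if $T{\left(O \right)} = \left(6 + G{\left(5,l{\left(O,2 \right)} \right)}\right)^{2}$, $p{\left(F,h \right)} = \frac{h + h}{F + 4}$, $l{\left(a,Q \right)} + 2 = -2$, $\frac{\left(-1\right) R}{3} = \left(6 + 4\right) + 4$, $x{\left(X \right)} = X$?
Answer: $\frac{314847}{19} \approx 16571.0$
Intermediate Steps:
$R = -42$ ($R = - 3 \left(\left(6 + 4\right) + 4\right) = - 3 \left(10 + 4\right) = \left(-3\right) 14 = -42$)
$l{\left(a,Q \right)} = -4$ ($l{\left(a,Q \right)} = -2 - 2 = -4$)
$p{\left(F,h \right)} = \frac{2 h}{4 + F}$
$G{\left(y,Y \right)} = \frac{3}{19}$ ($G{\left(y,Y \right)} = 2 \left(-3\right) \frac{1}{4 - 42} = 2 \left(-3\right) \frac{1}{-38} = 2 \left(-3\right) \left(- \frac{1}{38}\right) = \frac{3}{19}$)
$T{\left(O \right)} = \frac{13689}{361}$ ($T{\left(O \right)} = \left(6 + \frac{3}{19}\right)^{2} = \left(\frac{117}{19}\right)^{2} = \frac{13689}{361}$)
$T{\left(6 \right)} 437 = \frac{13689}{361} \cdot 437 = \frac{314847}{19}$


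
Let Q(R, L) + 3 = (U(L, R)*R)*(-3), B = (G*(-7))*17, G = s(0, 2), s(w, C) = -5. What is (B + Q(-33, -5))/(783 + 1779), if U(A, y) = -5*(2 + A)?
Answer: 2077/2562 ≈ 0.81069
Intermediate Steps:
G = -5
U(A, y) = -10 - 5*A
B = 595 (B = -5*(-7)*17 = 35*17 = 595)
Q(R, L) = -3 - 3*R*(-10 - 5*L) (Q(R, L) = -3 + ((-10 - 5*L)*R)*(-3) = -3 + (R*(-10 - 5*L))*(-3) = -3 - 3*R*(-10 - 5*L))
(B + Q(-33, -5))/(783 + 1779) = (595 + (-3 + 15*(-33)*(2 - 5)))/(783 + 1779) = (595 + (-3 + 15*(-33)*(-3)))/2562 = (595 + (-3 + 1485))*(1/2562) = (595 + 1482)*(1/2562) = 2077*(1/2562) = 2077/2562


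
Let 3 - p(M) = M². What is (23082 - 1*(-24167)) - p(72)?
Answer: 52430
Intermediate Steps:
p(M) = 3 - M²
(23082 - 1*(-24167)) - p(72) = (23082 - 1*(-24167)) - (3 - 1*72²) = (23082 + 24167) - (3 - 1*5184) = 47249 - (3 - 5184) = 47249 - 1*(-5181) = 47249 + 5181 = 52430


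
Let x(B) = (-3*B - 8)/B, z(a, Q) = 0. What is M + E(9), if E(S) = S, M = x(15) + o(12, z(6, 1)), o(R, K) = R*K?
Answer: 82/15 ≈ 5.4667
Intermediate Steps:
x(B) = (-8 - 3*B)/B
o(R, K) = K*R
M = -53/15 (M = (-3 - 8/15) + 0*12 = (-3 - 8*1/15) + 0 = (-3 - 8/15) + 0 = -53/15 + 0 = -53/15 ≈ -3.5333)
M + E(9) = -53/15 + 9 = 82/15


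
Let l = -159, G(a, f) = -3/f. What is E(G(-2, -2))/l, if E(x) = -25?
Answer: 25/159 ≈ 0.15723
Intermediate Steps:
E(G(-2, -2))/l = -25/(-159) = -25*(-1/159) = 25/159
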